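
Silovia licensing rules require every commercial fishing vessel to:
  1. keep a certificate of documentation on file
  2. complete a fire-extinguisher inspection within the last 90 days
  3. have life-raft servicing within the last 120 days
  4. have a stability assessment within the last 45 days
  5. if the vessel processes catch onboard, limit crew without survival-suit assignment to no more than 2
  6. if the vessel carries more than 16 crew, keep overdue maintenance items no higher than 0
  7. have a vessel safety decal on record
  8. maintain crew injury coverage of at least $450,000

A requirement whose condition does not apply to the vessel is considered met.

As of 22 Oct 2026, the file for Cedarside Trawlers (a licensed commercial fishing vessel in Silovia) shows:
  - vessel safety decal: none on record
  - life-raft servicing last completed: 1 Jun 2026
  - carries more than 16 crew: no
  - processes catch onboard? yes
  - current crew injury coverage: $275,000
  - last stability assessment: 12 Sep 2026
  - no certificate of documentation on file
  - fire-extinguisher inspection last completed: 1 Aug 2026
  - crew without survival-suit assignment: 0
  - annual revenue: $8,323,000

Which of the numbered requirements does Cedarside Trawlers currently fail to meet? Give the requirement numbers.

1, 3, 7, 8

1. certificate of documentation absent → not met
2. fire-extinguisher inspection 82 days ago vs limit 90 → met
3. life-raft servicing 143 days ago vs limit 120 → not met
4. stability assessment 40 days ago vs limit 45 → met
5. condition 'processes catch onboard' holds; crew without survival-suit assignment 0 ≤ 2 → met
6. condition 'carries more than 16 crew' does not hold → requirement n/a → met
7. vessel safety decal absent → not met
8. crew injury coverage $275,000 < $450,000 → not met
Not met: 1, 3, 7, 8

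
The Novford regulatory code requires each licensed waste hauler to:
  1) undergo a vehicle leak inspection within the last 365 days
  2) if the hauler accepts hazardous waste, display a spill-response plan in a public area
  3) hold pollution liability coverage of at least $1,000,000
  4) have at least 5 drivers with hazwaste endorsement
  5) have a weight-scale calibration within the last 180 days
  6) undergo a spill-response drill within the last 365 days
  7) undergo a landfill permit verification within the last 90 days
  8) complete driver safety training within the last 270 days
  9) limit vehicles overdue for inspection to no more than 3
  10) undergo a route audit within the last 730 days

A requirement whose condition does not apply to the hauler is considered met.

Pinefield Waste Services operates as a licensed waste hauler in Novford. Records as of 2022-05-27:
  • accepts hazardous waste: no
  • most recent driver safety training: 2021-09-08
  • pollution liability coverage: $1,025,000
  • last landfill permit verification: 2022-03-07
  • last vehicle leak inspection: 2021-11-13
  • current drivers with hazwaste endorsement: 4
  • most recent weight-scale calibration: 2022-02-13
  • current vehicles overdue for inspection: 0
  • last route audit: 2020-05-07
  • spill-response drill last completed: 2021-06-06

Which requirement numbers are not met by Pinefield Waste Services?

1. vehicle leak inspection 195 days ago vs limit 365 → met
2. condition 'accepts hazardous waste' does not hold → requirement n/a → met
3. pollution liability coverage $1,025,000 ≥ $1,000,000 → met
4. drivers with hazwaste endorsement 4 < 5 → not met
5. weight-scale calibration 103 days ago vs limit 180 → met
6. spill-response drill 355 days ago vs limit 365 → met
7. landfill permit verification 81 days ago vs limit 90 → met
8. driver safety training 261 days ago vs limit 270 → met
9. vehicles overdue for inspection 0 ≤ 3 → met
10. route audit 750 days ago vs limit 730 → not met
Not met: 4, 10

4, 10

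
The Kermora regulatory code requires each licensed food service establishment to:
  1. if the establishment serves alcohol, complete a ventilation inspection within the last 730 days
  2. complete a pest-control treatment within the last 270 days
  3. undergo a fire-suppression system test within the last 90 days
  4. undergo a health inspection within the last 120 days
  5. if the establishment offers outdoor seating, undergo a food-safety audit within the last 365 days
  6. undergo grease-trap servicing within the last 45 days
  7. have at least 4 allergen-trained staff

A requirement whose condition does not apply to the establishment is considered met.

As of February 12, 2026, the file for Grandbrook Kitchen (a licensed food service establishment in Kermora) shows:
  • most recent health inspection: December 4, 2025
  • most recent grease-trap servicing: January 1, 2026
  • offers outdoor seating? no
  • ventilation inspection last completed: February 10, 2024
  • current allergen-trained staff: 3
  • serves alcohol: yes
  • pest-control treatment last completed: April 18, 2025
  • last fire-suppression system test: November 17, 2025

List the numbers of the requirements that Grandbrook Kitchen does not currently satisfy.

1. condition 'serves alcohol' holds; ventilation inspection 733 days ago vs limit 730 → not met
2. pest-control treatment 300 days ago vs limit 270 → not met
3. fire-suppression system test 87 days ago vs limit 90 → met
4. health inspection 70 days ago vs limit 120 → met
5. condition 'offers outdoor seating' does not hold → requirement n/a → met
6. grease-trap servicing 42 days ago vs limit 45 → met
7. allergen-trained staff 3 < 4 → not met
Not met: 1, 2, 7

1, 2, 7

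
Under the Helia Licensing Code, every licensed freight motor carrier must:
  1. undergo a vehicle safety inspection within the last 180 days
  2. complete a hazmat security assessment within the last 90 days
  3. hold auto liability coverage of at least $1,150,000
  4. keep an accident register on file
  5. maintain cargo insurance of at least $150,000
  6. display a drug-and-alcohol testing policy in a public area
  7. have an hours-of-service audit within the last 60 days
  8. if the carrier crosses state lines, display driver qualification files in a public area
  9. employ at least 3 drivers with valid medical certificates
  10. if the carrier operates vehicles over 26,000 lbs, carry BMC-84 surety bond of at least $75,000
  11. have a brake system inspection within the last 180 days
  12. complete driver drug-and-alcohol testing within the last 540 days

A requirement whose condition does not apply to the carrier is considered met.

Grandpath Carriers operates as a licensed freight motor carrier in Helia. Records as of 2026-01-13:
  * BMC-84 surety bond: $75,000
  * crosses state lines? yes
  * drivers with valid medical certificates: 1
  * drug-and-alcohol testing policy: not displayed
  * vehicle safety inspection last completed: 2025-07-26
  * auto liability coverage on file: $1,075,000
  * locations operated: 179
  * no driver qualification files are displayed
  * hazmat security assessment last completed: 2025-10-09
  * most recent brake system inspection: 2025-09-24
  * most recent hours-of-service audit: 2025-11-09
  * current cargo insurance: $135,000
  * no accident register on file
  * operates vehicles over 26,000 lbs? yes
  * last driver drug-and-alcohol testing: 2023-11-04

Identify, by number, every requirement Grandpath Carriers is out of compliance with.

1. vehicle safety inspection 171 days ago vs limit 180 → met
2. hazmat security assessment 96 days ago vs limit 90 → not met
3. auto liability coverage $1,075,000 < $1,150,000 → not met
4. accident register absent → not met
5. cargo insurance $135,000 < $150,000 → not met
6. drug-and-alcohol testing policy absent → not met
7. hours-of-service audit 65 days ago vs limit 60 → not met
8. condition 'crosses state lines' holds; driver qualification files absent → not met
9. drivers with valid medical certificates 1 < 3 → not met
10. condition 'operates vehicles over 26,000 lbs' holds; BMC-84 surety bond $75,000 ≥ $75,000 → met
11. brake system inspection 111 days ago vs limit 180 → met
12. driver drug-and-alcohol testing 801 days ago vs limit 540 → not met
Not met: 2, 3, 4, 5, 6, 7, 8, 9, 12

2, 3, 4, 5, 6, 7, 8, 9, 12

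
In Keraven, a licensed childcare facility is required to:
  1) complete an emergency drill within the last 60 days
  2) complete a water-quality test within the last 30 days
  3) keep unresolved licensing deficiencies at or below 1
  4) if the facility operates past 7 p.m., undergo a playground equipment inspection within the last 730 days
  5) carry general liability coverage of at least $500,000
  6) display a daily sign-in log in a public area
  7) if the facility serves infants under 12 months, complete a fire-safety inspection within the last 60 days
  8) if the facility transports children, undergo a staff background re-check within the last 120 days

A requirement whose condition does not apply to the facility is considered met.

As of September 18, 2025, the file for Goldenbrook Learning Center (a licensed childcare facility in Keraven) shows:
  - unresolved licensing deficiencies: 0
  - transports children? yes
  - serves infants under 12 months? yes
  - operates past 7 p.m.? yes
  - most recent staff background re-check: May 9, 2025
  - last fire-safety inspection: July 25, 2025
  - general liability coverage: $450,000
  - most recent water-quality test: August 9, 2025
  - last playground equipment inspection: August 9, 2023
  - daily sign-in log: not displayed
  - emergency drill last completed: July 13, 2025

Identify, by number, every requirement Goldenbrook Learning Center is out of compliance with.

1, 2, 4, 5, 6, 8

1. emergency drill 67 days ago vs limit 60 → not met
2. water-quality test 40 days ago vs limit 30 → not met
3. unresolved licensing deficiencies 0 ≤ 1 → met
4. condition 'operates past 7 p.m.' holds; playground equipment inspection 771 days ago vs limit 730 → not met
5. general liability coverage $450,000 < $500,000 → not met
6. daily sign-in log absent → not met
7. condition 'serves infants under 12 months' holds; fire-safety inspection 55 days ago vs limit 60 → met
8. condition 'transports children' holds; staff background re-check 132 days ago vs limit 120 → not met
Not met: 1, 2, 4, 5, 6, 8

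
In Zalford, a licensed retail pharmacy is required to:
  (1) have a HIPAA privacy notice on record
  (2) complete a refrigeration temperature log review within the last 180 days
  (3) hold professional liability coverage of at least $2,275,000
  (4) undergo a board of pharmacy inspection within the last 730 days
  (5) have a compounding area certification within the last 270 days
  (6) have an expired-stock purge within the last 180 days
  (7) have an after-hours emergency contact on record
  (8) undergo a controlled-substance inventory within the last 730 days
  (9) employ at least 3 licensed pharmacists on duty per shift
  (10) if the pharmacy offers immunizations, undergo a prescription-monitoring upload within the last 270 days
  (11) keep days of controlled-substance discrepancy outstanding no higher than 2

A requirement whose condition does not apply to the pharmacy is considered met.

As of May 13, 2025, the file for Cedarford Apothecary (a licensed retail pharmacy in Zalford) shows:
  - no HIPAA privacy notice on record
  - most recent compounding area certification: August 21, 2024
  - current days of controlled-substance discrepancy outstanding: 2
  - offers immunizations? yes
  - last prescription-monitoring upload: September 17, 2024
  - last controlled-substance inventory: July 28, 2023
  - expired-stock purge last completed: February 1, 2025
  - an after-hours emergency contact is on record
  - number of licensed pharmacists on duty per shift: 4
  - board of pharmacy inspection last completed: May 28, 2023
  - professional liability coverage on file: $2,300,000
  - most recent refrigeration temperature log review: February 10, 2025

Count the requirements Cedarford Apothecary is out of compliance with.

1

1. HIPAA privacy notice absent → not met
2. refrigeration temperature log review 92 days ago vs limit 180 → met
3. professional liability coverage $2,300,000 ≥ $2,275,000 → met
4. board of pharmacy inspection 716 days ago vs limit 730 → met
5. compounding area certification 265 days ago vs limit 270 → met
6. expired-stock purge 101 days ago vs limit 180 → met
7. after-hours emergency contact present → met
8. controlled-substance inventory 655 days ago vs limit 730 → met
9. licensed pharmacists on duty per shift 4 ≥ 3 → met
10. condition 'offers immunizations' holds; prescription-monitoring upload 238 days ago vs limit 270 → met
11. days of controlled-substance discrepancy outstanding 2 ≤ 2 → met
Not met: 1 of 11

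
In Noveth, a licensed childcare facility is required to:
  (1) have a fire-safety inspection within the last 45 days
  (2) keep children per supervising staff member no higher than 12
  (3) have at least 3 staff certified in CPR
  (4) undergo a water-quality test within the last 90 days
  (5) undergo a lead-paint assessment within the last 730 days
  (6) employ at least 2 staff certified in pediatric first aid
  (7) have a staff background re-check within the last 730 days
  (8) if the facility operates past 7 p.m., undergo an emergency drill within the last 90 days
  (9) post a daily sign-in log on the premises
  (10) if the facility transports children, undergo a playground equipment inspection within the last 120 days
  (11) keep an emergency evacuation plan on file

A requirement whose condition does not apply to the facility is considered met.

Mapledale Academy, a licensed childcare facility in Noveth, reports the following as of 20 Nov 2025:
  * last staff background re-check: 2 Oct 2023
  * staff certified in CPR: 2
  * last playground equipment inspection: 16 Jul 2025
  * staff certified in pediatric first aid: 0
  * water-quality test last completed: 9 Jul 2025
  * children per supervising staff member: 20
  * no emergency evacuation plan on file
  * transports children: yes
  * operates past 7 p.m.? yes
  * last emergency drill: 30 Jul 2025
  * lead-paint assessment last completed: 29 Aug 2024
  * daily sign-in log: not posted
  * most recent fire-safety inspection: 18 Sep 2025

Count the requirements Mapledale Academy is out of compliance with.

1. fire-safety inspection 63 days ago vs limit 45 → not met
2. children per supervising staff member 20 > 12 → not met
3. staff certified in CPR 2 < 3 → not met
4. water-quality test 134 days ago vs limit 90 → not met
5. lead-paint assessment 448 days ago vs limit 730 → met
6. staff certified in pediatric first aid 0 < 2 → not met
7. staff background re-check 780 days ago vs limit 730 → not met
8. condition 'operates past 7 p.m.' holds; emergency drill 113 days ago vs limit 90 → not met
9. daily sign-in log absent → not met
10. condition 'transports children' holds; playground equipment inspection 127 days ago vs limit 120 → not met
11. emergency evacuation plan absent → not met
Not met: 10 of 11

10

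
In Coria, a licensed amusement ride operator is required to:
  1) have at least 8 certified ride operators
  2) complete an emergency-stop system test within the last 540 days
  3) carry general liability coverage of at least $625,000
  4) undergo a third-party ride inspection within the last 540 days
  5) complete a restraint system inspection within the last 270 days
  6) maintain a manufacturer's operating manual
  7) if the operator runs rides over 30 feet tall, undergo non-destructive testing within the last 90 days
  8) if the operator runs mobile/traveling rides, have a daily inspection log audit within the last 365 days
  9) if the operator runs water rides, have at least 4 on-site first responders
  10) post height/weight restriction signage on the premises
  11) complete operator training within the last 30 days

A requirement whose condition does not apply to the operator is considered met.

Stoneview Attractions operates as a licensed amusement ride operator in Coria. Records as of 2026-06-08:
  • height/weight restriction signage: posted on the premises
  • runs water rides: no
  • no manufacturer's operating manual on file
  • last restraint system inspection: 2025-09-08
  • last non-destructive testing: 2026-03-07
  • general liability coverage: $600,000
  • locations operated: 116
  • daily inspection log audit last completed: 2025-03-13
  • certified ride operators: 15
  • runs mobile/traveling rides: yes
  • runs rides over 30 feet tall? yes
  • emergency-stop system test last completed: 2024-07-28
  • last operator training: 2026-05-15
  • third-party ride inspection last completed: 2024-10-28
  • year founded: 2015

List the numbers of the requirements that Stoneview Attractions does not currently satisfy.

2, 3, 4, 5, 6, 7, 8

1. certified ride operators 15 ≥ 8 → met
2. emergency-stop system test 680 days ago vs limit 540 → not met
3. general liability coverage $600,000 < $625,000 → not met
4. third-party ride inspection 588 days ago vs limit 540 → not met
5. restraint system inspection 273 days ago vs limit 270 → not met
6. manufacturer's operating manual absent → not met
7. condition 'runs rides over 30 feet tall' holds; non-destructive testing 93 days ago vs limit 90 → not met
8. condition 'runs mobile/traveling rides' holds; daily inspection log audit 452 days ago vs limit 365 → not met
9. condition 'runs water rides' does not hold → requirement n/a → met
10. height/weight restriction signage present → met
11. operator training 24 days ago vs limit 30 → met
Not met: 2, 3, 4, 5, 6, 7, 8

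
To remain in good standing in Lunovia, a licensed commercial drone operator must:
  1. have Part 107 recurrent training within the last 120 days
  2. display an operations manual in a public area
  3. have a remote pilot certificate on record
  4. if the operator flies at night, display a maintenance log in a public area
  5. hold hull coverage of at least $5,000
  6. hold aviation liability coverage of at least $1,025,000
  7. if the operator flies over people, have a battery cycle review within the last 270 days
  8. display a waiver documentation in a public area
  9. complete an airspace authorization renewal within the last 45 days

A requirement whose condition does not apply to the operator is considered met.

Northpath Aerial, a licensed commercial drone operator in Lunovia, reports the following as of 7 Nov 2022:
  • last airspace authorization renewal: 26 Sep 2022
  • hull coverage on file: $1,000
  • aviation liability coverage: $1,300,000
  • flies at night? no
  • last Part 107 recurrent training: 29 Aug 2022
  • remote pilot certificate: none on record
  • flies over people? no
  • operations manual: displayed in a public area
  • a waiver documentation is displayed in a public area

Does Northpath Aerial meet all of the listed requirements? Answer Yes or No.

No

1. Part 107 recurrent training 70 days ago vs limit 120 → met
2. operations manual present → met
3. remote pilot certificate absent → not met
4. condition 'flies at night' does not hold → requirement n/a → met
5. hull coverage $1,000 < $5,000 → not met
6. aviation liability coverage $1,300,000 ≥ $1,025,000 → met
7. condition 'flies over people' does not hold → requirement n/a → met
8. waiver documentation present → met
9. airspace authorization renewal 42 days ago vs limit 45 → met
Not met: 3, 5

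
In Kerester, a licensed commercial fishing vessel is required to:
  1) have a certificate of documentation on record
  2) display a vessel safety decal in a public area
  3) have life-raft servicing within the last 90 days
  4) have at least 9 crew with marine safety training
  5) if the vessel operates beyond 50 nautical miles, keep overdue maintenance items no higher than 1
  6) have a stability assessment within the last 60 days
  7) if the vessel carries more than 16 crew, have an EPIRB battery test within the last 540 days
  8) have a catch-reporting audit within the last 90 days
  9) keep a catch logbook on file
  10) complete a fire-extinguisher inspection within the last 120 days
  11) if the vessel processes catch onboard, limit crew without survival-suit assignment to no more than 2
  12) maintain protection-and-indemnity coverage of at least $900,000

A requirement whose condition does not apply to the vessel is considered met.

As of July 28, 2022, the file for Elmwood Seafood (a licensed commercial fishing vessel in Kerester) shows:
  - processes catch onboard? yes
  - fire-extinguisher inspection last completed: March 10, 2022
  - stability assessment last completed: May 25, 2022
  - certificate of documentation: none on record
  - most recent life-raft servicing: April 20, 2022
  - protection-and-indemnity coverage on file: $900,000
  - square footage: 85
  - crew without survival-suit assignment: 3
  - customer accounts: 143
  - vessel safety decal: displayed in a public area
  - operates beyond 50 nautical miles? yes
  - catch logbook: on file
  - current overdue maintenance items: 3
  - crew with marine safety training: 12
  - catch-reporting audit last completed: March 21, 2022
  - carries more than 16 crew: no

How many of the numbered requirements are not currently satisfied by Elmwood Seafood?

7

1. certificate of documentation absent → not met
2. vessel safety decal present → met
3. life-raft servicing 99 days ago vs limit 90 → not met
4. crew with marine safety training 12 ≥ 9 → met
5. condition 'operates beyond 50 nautical miles' holds; overdue maintenance items 3 > 1 → not met
6. stability assessment 64 days ago vs limit 60 → not met
7. condition 'carries more than 16 crew' does not hold → requirement n/a → met
8. catch-reporting audit 129 days ago vs limit 90 → not met
9. catch logbook present → met
10. fire-extinguisher inspection 140 days ago vs limit 120 → not met
11. condition 'processes catch onboard' holds; crew without survival-suit assignment 3 > 2 → not met
12. protection-and-indemnity coverage $900,000 ≥ $900,000 → met
Not met: 7 of 12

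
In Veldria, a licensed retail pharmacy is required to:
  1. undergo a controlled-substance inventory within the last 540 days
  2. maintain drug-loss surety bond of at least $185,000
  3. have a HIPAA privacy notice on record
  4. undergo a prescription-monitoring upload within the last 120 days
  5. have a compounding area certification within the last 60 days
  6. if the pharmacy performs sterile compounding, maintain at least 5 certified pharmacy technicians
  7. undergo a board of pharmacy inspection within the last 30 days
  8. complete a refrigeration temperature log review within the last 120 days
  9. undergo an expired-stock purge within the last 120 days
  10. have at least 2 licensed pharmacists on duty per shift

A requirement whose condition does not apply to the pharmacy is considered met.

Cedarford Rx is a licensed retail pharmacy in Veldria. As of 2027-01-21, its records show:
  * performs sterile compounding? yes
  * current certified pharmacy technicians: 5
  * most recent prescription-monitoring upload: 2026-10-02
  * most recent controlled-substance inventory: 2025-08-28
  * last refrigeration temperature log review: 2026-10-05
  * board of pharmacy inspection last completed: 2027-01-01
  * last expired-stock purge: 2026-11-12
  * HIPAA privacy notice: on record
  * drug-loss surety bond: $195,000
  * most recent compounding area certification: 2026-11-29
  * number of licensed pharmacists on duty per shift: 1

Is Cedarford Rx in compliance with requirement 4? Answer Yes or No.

Yes

4. prescription-monitoring upload 111 days ago vs limit 120 → met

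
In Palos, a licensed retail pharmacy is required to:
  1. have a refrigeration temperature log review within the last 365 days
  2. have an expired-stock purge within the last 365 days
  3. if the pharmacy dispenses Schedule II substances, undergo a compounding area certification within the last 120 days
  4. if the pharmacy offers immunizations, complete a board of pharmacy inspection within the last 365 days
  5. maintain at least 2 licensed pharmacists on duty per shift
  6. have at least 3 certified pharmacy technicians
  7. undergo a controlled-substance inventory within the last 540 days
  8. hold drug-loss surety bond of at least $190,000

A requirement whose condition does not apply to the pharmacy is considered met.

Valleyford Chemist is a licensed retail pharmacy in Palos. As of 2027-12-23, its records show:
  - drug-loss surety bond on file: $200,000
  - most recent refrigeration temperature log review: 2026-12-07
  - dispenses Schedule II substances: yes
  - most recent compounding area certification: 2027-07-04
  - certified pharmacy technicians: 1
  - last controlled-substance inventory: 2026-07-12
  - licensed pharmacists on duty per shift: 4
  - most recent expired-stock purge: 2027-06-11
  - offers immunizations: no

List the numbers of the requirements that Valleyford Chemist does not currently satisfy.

1. refrigeration temperature log review 381 days ago vs limit 365 → not met
2. expired-stock purge 195 days ago vs limit 365 → met
3. condition 'dispenses Schedule II substances' holds; compounding area certification 172 days ago vs limit 120 → not met
4. condition 'offers immunizations' does not hold → requirement n/a → met
5. licensed pharmacists on duty per shift 4 ≥ 2 → met
6. certified pharmacy technicians 1 < 3 → not met
7. controlled-substance inventory 529 days ago vs limit 540 → met
8. drug-loss surety bond $200,000 ≥ $190,000 → met
Not met: 1, 3, 6

1, 3, 6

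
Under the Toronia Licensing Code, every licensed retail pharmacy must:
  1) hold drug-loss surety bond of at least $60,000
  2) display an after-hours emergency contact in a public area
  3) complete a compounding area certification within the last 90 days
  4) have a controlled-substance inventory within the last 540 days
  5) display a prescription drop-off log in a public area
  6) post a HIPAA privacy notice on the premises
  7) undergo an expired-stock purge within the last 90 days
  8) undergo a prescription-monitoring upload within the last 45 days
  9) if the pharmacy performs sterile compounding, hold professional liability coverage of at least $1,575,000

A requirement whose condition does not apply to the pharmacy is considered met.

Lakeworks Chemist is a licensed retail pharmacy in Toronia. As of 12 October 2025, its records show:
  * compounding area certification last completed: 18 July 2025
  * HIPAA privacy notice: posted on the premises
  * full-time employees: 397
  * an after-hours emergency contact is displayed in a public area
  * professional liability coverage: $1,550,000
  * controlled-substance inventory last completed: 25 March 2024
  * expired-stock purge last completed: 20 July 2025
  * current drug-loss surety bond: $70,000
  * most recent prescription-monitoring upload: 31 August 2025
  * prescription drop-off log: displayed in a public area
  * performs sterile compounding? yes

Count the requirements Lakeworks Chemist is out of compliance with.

2

1. drug-loss surety bond $70,000 ≥ $60,000 → met
2. after-hours emergency contact present → met
3. compounding area certification 86 days ago vs limit 90 → met
4. controlled-substance inventory 566 days ago vs limit 540 → not met
5. prescription drop-off log present → met
6. HIPAA privacy notice present → met
7. expired-stock purge 84 days ago vs limit 90 → met
8. prescription-monitoring upload 42 days ago vs limit 45 → met
9. condition 'performs sterile compounding' holds; professional liability coverage $1,550,000 < $1,575,000 → not met
Not met: 2 of 9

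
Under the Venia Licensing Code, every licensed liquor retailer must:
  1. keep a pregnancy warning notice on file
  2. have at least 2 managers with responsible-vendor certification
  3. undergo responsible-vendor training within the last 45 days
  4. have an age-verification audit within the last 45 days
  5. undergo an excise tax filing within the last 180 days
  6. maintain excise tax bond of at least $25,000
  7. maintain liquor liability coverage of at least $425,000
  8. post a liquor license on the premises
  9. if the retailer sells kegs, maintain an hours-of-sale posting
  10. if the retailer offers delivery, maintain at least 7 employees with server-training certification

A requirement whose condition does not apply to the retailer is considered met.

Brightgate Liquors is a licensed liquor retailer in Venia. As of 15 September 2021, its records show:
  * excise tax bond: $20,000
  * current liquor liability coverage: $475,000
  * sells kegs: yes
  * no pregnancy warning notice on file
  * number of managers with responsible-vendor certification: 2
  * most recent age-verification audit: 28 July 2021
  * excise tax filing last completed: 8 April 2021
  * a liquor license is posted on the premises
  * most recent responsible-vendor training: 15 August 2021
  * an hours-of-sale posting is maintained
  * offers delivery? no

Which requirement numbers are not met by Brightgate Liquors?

1, 4, 6

1. pregnancy warning notice absent → not met
2. managers with responsible-vendor certification 2 ≥ 2 → met
3. responsible-vendor training 31 days ago vs limit 45 → met
4. age-verification audit 49 days ago vs limit 45 → not met
5. excise tax filing 160 days ago vs limit 180 → met
6. excise tax bond $20,000 < $25,000 → not met
7. liquor liability coverage $475,000 ≥ $425,000 → met
8. liquor license present → met
9. condition 'sells kegs' holds; hours-of-sale posting present → met
10. condition 'offers delivery' does not hold → requirement n/a → met
Not met: 1, 4, 6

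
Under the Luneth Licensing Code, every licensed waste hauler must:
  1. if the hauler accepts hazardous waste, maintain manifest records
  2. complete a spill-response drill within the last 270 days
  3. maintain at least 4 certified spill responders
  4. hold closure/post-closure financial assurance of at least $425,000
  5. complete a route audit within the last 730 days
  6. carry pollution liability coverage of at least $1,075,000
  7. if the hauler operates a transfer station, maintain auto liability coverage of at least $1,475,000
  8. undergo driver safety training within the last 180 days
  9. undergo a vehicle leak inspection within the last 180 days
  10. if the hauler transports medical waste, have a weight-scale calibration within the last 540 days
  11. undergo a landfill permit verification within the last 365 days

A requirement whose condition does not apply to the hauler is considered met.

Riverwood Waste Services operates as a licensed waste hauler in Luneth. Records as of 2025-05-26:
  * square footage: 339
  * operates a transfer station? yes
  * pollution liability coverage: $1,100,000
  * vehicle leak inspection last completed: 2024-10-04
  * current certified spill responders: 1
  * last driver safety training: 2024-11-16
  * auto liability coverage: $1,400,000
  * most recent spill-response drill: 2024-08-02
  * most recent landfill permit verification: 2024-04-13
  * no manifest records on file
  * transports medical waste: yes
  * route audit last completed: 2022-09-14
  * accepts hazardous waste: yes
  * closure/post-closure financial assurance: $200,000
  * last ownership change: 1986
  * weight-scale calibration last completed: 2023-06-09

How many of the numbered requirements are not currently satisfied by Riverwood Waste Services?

10

1. condition 'accepts hazardous waste' holds; manifest records absent → not met
2. spill-response drill 297 days ago vs limit 270 → not met
3. certified spill responders 1 < 4 → not met
4. closure/post-closure financial assurance $200,000 < $425,000 → not met
5. route audit 985 days ago vs limit 730 → not met
6. pollution liability coverage $1,100,000 ≥ $1,075,000 → met
7. condition 'operates a transfer station' holds; auto liability coverage $1,400,000 < $1,475,000 → not met
8. driver safety training 191 days ago vs limit 180 → not met
9. vehicle leak inspection 234 days ago vs limit 180 → not met
10. condition 'transports medical waste' holds; weight-scale calibration 717 days ago vs limit 540 → not met
11. landfill permit verification 408 days ago vs limit 365 → not met
Not met: 10 of 11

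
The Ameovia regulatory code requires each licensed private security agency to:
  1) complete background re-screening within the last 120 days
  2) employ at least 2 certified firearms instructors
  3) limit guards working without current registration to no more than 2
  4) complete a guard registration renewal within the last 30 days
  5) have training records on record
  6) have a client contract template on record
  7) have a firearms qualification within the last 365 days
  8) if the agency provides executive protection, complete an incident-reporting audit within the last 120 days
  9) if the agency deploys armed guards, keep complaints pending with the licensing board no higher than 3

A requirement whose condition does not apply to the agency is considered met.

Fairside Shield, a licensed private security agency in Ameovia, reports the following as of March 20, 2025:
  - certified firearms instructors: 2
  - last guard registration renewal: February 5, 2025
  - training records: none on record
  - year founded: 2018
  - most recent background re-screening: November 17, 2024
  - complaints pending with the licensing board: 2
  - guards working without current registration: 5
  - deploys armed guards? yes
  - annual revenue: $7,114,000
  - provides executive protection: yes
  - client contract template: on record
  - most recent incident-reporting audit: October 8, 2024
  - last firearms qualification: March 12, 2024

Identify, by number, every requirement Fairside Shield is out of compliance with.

1, 3, 4, 5, 7, 8

1. background re-screening 123 days ago vs limit 120 → not met
2. certified firearms instructors 2 ≥ 2 → met
3. guards working without current registration 5 > 2 → not met
4. guard registration renewal 43 days ago vs limit 30 → not met
5. training records absent → not met
6. client contract template present → met
7. firearms qualification 373 days ago vs limit 365 → not met
8. condition 'provides executive protection' holds; incident-reporting audit 163 days ago vs limit 120 → not met
9. condition 'deploys armed guards' holds; complaints pending with the licensing board 2 ≤ 3 → met
Not met: 1, 3, 4, 5, 7, 8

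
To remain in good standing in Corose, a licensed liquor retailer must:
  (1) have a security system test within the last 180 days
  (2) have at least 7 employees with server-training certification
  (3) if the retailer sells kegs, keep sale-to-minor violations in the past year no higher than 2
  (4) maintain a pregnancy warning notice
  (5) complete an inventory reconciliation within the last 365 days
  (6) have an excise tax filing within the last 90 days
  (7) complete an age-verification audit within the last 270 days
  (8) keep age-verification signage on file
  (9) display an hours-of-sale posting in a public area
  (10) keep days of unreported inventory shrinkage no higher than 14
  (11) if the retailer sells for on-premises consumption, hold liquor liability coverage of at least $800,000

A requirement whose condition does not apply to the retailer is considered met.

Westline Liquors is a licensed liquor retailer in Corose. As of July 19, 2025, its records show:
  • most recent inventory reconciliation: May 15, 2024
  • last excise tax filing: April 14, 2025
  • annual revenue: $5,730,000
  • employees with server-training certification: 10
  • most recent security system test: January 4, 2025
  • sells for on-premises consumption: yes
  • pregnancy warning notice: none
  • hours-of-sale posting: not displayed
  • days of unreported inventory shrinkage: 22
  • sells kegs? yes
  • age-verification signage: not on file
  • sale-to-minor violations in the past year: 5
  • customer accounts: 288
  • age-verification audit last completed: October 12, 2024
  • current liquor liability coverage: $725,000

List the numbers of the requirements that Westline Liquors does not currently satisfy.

1, 3, 4, 5, 6, 7, 8, 9, 10, 11

1. security system test 196 days ago vs limit 180 → not met
2. employees with server-training certification 10 ≥ 7 → met
3. condition 'sells kegs' holds; sale-to-minor violations in the past year 5 > 2 → not met
4. pregnancy warning notice absent → not met
5. inventory reconciliation 430 days ago vs limit 365 → not met
6. excise tax filing 96 days ago vs limit 90 → not met
7. age-verification audit 280 days ago vs limit 270 → not met
8. age-verification signage absent → not met
9. hours-of-sale posting absent → not met
10. days of unreported inventory shrinkage 22 > 14 → not met
11. condition 'sells for on-premises consumption' holds; liquor liability coverage $725,000 < $800,000 → not met
Not met: 1, 3, 4, 5, 6, 7, 8, 9, 10, 11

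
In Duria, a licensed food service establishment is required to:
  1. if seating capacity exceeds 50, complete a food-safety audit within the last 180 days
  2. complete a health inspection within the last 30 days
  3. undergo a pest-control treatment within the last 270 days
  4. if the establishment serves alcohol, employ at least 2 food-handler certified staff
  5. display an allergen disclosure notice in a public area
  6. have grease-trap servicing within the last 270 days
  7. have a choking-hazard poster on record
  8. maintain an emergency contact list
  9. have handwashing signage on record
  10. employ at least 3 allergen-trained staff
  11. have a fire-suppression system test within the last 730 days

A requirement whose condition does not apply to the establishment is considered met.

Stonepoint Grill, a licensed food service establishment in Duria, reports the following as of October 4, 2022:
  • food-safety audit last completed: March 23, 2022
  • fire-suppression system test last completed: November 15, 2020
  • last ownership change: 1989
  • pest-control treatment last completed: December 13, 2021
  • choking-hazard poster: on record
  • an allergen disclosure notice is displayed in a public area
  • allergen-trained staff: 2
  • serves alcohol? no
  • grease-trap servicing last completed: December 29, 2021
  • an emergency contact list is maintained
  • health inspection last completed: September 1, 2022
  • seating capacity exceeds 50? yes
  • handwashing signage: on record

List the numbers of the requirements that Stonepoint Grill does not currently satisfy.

1, 2, 3, 6, 10

1. condition 'seating capacity exceeds 50' holds; food-safety audit 195 days ago vs limit 180 → not met
2. health inspection 33 days ago vs limit 30 → not met
3. pest-control treatment 295 days ago vs limit 270 → not met
4. condition 'serves alcohol' does not hold → requirement n/a → met
5. allergen disclosure notice present → met
6. grease-trap servicing 279 days ago vs limit 270 → not met
7. choking-hazard poster present → met
8. emergency contact list present → met
9. handwashing signage present → met
10. allergen-trained staff 2 < 3 → not met
11. fire-suppression system test 688 days ago vs limit 730 → met
Not met: 1, 2, 3, 6, 10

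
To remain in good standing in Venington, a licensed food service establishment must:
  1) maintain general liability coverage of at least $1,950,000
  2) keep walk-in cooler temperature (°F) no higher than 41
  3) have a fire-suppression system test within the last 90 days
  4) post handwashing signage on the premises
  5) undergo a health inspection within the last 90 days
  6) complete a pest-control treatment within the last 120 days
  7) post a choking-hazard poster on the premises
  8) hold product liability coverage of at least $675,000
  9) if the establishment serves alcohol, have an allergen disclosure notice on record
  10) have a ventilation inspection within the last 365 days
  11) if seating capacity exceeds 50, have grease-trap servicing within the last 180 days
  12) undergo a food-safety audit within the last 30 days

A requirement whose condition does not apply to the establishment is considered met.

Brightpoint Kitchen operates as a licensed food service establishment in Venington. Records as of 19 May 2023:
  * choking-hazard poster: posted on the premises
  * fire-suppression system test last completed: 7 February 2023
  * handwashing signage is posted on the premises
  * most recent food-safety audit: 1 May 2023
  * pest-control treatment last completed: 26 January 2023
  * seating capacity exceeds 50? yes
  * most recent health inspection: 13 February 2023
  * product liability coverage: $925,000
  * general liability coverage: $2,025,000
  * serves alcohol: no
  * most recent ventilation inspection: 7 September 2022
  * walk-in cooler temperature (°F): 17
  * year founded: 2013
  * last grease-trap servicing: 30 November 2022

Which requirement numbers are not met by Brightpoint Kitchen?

3, 5

1. general liability coverage $2,025,000 ≥ $1,950,000 → met
2. walk-in cooler temperature (°F) 17 ≤ 41 → met
3. fire-suppression system test 101 days ago vs limit 90 → not met
4. handwashing signage present → met
5. health inspection 95 days ago vs limit 90 → not met
6. pest-control treatment 113 days ago vs limit 120 → met
7. choking-hazard poster present → met
8. product liability coverage $925,000 ≥ $675,000 → met
9. condition 'serves alcohol' does not hold → requirement n/a → met
10. ventilation inspection 254 days ago vs limit 365 → met
11. condition 'seating capacity exceeds 50' holds; grease-trap servicing 170 days ago vs limit 180 → met
12. food-safety audit 18 days ago vs limit 30 → met
Not met: 3, 5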